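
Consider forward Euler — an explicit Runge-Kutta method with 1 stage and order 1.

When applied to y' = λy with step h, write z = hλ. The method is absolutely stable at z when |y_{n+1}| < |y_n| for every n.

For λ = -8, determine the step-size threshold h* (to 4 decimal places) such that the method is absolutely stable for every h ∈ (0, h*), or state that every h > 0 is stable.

(-2.0000,0); λ=-8 ⇒ h* = 0.2500.

On y'=λy, z=hλ:
  order 1, 1-stage ⇒ R(z)=1+z
  (e.g. R(-0.94)=0.06000, |R|=0.06000)

Need |R(x)|<1, x<0.
x=-0.94: |R|=0.0600
|R(-2.14)|=1.1400 |R(-2.07)|=1.0700 |R(-1.84)|=0.8400
Bisect:
  x_lo=-2.3473 |R|=1.3473  x_hi=-0.1619 |R|=0.8381
  mid=-1.25459 |R|=0.25459 →hi
  mid=-1.80094 |R|=0.80094 →hi
  mid=-2.07412 |R|=1.07412 →lo
  mid=-1.93753 |R|=0.93753 →hi
  mid=-2.00582 |R|=1.00582 →lo
  mid=-1.97168 |R|=0.97168 →hi
  mid=-1.98875 |R|=0.98875 →hi
  mid=-1.99729 |R|=0.99729 →hi
  ...
  [-2.00009,-1.99995] ⇒ x*=-2.0000
Stable set (-2.0000, 0).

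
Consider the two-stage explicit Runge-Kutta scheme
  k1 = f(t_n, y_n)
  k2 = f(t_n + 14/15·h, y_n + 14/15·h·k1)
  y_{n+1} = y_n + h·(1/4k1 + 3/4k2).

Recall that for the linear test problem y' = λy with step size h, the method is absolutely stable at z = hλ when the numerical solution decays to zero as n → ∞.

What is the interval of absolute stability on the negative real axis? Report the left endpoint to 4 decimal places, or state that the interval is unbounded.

On y'=λy, z=hλ:
  k1=λy_n ⇒ h·k1=z·y_n;  k2=λ(1+14/15z)y_n ⇒ h·k2=z(1+14/15z)y_n
  y_{n+1}/y_n = 1 + 1/4z + 3/4z(1+14/15z) = 1 + z + 7/10z²
  Hence R(z) = 1 + z + 7/10z².

Solve |R(x)|<1 on ℝ⁻.
x=-0.51: |R|=0.6721
R=1: x+7/10x²=0 ⇒ x=−10/7=-1.4286; min R=1−1/(4·7/10)=0.6429>−1
Confirm numerically:
  x=-1.389: |R|=0.96152 <1
  x=-1.307: |R|=0.88877 <1
  x=-1.166: |R|=0.78569 <1
  x=-0.848: |R|=0.65537 <1
  x=-1.759: |R|=1.40686 >1
  x=-1.737: |R|=1.37502 >1
Stable set (-1.4286, 0).

(-1.4286, 0).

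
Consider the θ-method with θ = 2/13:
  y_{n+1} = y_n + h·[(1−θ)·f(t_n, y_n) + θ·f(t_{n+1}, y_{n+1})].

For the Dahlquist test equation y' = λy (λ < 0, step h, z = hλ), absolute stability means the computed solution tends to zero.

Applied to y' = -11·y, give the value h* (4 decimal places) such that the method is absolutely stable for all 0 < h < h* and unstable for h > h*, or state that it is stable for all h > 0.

With y'=λy (z=hλ):
  y_{n+1} = y_n + z·[11/13·y_n + 2/13·y_{n+1}] ⇒ (1 − 2/13z)y_{n+1} = (1 + 11/13z)y_n
  R(z) = (1 + 11/13z)/(1 − 2/13z).

Solve |R(x)|<1 on ℝ⁻.
x=-0.48: |R|=0.5530
R=−1: 1+11/13x = −1+2/13x ⇒ -9/13x=2 ⇒ x=2/(-9/13)=-2.8889
Confirm numerically:
  x=-2.605: |R|=0.85969 <1
  x=-2.489: |R|=0.79981 <1
  x=-2.042: |R|=0.55385 <1
  x=-3.476: |R|=1.26484 >1
  x=-3.110: |R|=1.10354 >1
  x=-3.021: |R|=1.06244 >1
Interval (-2.8889, 0).

(-2.8889,0); λ=-11 ⇒ h* = (26/9)/11 = 0.2626.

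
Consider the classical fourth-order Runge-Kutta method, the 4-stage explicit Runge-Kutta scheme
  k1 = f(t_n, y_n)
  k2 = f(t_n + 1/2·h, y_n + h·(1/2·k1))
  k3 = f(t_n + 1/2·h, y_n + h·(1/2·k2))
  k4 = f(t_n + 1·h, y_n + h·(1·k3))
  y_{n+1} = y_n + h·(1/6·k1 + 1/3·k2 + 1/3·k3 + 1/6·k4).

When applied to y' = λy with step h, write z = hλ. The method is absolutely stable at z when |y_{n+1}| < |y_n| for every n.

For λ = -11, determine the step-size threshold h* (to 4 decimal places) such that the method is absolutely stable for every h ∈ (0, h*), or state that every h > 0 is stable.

(-2.7853,0); λ=-11 ⇒ h* = 0.2532.

Set f=λy, z=hλ:
  order 4, 4-stage ⇒ R(z)=1+z+z^2/2+z^3/6+z^4/24
  (e.g. R(-1.3)=0.29784, |R|=0.29784)

Find x<0 with |R(x)|<1.
x=-1.3: |R|=0.2978
|R(-2.31)|=0.4901 |R(-1.85)|=0.2940 |R(-0.92)|=0.4033
Bisect:
  x_lo=-3.3375 |R|=2.2058  x_hi=-0.0841 |R|=0.9194
  mid=-1.71081 |R|=0.27501 →hi
  mid=-2.52417 |R|=0.67258 →hi
  mid=-2.93085 |R|=1.24256 →lo
  mid=-2.72751 |R|=0.91632 →hi
  mid=-2.82918 |R|=1.06820 →lo
  mid=-2.77834 |R|=0.98957 →hi
  mid=-2.80376 |R|=1.02820 →lo
  mid=-2.79105 |R|=1.00872 →lo
  mid=-2.78470 |R|=0.99910 →hi
  ...
  [-2.78549,-2.78529] ⇒ x*=-2.7853
Interval (-2.7853, 0).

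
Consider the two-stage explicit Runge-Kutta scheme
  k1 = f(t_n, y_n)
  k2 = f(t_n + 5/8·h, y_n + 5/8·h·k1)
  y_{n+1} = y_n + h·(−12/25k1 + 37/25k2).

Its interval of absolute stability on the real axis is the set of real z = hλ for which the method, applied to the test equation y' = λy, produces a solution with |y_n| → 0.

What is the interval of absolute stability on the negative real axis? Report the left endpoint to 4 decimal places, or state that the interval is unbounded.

On y'=λy, z=hλ:
  k1=λy_n ⇒ h·k1=z·y_n;  k2=λ(1+5/8z)y_n ⇒ h·k2=z(1+5/8z)y_n
  y_{n+1}/y_n = 1 − 12/25z + 37/25z(1+5/8z) = 1 + z + 37/40z²
  R(z) = 1 + z + 37/40z².

Boundary: |R(x)|=1, x<0.
x=-1.11: |R|=1.0297
R=1: x+37/40x²=0 ⇒ x=−40/37=-1.0811; min R=1−1/(4·37/40)=0.7297>−1
Confirm numerically:
  x=-0.888: |R|=0.84140 <1
  x=-0.834: |R|=0.80939 <1
  x=-0.773: |R|=0.77971 <1
  x=-1.667: |R|=1.90347 >1
  x=-1.283: |R|=1.23963 >1
Interval (-1.0811, 0).

(-1.0811, 0).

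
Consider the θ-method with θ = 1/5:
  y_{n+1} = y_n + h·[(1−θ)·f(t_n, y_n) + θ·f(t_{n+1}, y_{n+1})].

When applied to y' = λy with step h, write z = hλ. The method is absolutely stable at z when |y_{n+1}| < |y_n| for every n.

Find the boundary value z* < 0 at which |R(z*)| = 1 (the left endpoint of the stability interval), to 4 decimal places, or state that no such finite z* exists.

z* = -3.3333.

Set f=λy, z=hλ:
  y_{n+1} = y_n + z·[4/5·y_n + 1/5·y_{n+1}] ⇒ (1 − 1/5z)y_{n+1} = (1 + 4/5z)y_n
  R(z) = (1 + 4/5z)/(1 − 1/5z).

Need |R(x)|<1, x<0.
x=-0.96: |R|=0.1946
R=−1: 1+4/5x = −1+1/5x ⇒ -3/5x=2 ⇒ x=2/(-3/5)=-3.3333
Confirm numerically:
  x=-2.975: |R|=0.86520 <1
  x=-2.746: |R|=0.77253 <1
  x=-2.460: |R|=0.64879 <1
  x=-1.701: |R|=0.26921 <1
  x=-3.772: |R|=1.15002 >1
  x=-3.463: |R|=1.04596 >1
So |R|<1 on (-3.3333, 0).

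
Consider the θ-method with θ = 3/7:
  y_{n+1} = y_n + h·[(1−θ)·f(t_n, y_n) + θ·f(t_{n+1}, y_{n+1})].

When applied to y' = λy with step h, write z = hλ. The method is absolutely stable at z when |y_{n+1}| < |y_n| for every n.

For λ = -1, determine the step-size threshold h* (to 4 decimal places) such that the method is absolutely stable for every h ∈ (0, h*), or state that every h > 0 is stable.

(-14.0000,0); λ=-1 ⇒ h* = (14)/1 = 14.0000.

Set f=λy, z=hλ:
  y_{n+1} = y_n + z·[4/7·y_n + 3/7·y_{n+1}] ⇒ (1 − 3/7z)y_{n+1} = (1 + 4/7z)y_n
  Hence R(z) = (1 + 4/7z)/(1 − 3/7z).

Solve |R(x)|<1 on ℝ⁻.
x=-0.54: |R|=0.5615
R=−1: 1+4/7x = −1+3/7x ⇒ -1/7x=2 ⇒ x=2/(-1/7)=-14.0000
Confirm numerically:
  x=-12.646: |R|=0.96987 <1
  x=-10.094: |R|=0.89523 <1
  x=-6.809: |R|=0.73781 <1
  x=-14.559: |R|=1.01103 >1
  x=-14.416: |R|=1.00828 >1
So |R|<1 on (-14.0000, 0).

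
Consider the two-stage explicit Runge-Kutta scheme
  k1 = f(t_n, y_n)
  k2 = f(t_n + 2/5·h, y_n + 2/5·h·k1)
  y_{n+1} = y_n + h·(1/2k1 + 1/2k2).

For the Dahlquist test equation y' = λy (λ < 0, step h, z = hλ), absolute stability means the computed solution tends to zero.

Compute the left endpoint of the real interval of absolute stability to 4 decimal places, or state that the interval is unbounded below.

z* = -5.0000.

Test eqn y'=λy, z=hλ:
  k1=λy_n ⇒ h·k1=z·y_n;  k2=λ(1+2/5z)y_n ⇒ h·k2=z(1+2/5z)y_n
  y_{n+1}/y_n = 1 + 1/2z + 1/2z(1+2/5z) = 1 + z + 1/5z²
  ⇒ R(z) = 1 + z + 1/5z².

Solve |R(x)|<1 on ℝ⁻.
x=-1.69: |R|=0.1188
R=1: x+1/5x²=0 ⇒ x=−5=-5.0000; min R=1−1/(4·1/5)=-0.2500>−1
Confirm numerically:
  x=-4.847: |R|=0.85168 <1
  x=-3.122: |R|=0.17262 <1
  x=-2.653: |R|=0.24532 <1
  x=-5.485: |R|=1.53205 >1
  x=-5.357: |R|=1.38249 >1
  x=-5.277: |R|=1.29235 >1
Stable set (-5.0000, 0).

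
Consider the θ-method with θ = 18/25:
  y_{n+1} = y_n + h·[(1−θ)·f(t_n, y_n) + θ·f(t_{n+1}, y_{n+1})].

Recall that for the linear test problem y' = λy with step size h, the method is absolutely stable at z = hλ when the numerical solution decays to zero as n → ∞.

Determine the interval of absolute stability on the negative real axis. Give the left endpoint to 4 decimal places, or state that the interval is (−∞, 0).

With y'=λy (z=hλ):
  y_{n+1} = y_n + z·[7/25·y_n + 18/25·y_{n+1}] ⇒ (1 − 18/25z)y_{n+1} = (1 + 7/25z)y_n
  ⇒ R(z) = (1 + 7/25z)/(1 − 18/25z).

Need |R(x)|<1, x<0.
x=-1.49: |R|=0.2812
x=-2: |R|=0.1803
x=-10: |R|=0.2195
x=-100: |R|=0.3699
θ=18/25≥1/2 ⇒ |1+7/25x|<|1−18/25x| ∀x<0 ⇒ unbounded interval.

(−∞, 0) — no finite endpoint.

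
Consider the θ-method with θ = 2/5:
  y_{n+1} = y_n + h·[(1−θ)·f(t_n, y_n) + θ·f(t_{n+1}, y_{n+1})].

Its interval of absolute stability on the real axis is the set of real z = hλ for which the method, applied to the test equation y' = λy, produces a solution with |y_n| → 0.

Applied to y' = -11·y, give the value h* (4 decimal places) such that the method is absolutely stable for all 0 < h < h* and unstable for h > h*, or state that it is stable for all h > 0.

(-10.0000,0); λ=-11 ⇒ h* = (10)/11 = 0.9091.

Set f=λy, z=hλ:
  y_{n+1} = y_n + z·[3/5·y_n + 2/5·y_{n+1}] ⇒ (1 − 2/5z)y_{n+1} = (1 + 3/5z)y_n
  R(z) = (1 + 3/5z)/(1 − 2/5z).

Find x<0 with |R(x)|<1.
x=-0.73: |R|=0.4350
R=−1: 1+3/5x = −1+2/5x ⇒ -1/5x=2 ⇒ x=2/(-1/5)=-10.0000
Confirm numerically:
  x=-8.433: |R|=0.92834 <1
  x=-8.025: |R|=0.90618 <1
  x=-7.096: |R|=0.84869 <1
  x=-4.523: |R|=0.61007 <1
  x=-10.320: |R|=1.01248 >1
  x=-10.170: |R|=1.00671 >1
  x=-10.074: |R|=1.00294 >1
Stable set (-10.0000, 0).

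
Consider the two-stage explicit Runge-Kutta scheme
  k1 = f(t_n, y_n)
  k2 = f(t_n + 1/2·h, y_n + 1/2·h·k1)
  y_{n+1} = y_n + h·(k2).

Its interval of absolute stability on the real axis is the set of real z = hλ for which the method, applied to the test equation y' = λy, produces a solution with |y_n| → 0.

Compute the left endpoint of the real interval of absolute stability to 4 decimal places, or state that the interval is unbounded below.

Set f=λy, z=hλ:
  k1=λy_n ⇒ h·k1=z·y_n;  k2=λ(1+1/2z)y_n ⇒ h·k2=z(1+1/2z)y_n
  y_{n+1}/y_n = 1 + z(1+1/2z) = 1 + z + 1/2z²
  so R(z) = 1 + z + 1/2z².

Boundary: |R(x)|=1, x<0.
x=-1.25: |R|=0.5312
R=1: x+1/2x²=0 ⇒ x=−2=-2.0000; min R=1−1/(4·1/2)=0.5000>−1
Confirm numerically:
  x=-1.145: |R|=0.51051 <1
  x=-1.075: |R|=0.50281 <1
  x=-0.921: |R|=0.50312 <1
  x=-2.559: |R|=1.71524 >1
  x=-2.135: |R|=1.14411 >1
Interval (-2.0000, 0).

left endpoint -2.0000.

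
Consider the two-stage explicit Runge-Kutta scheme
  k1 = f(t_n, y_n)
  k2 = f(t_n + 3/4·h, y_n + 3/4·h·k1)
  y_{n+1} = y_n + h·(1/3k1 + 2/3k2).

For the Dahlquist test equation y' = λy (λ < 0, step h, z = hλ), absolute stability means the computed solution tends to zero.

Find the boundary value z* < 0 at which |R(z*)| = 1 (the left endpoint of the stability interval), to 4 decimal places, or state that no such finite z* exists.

z* = -2.0000.

Set f=λy, z=hλ:
  k1=λy_n ⇒ h·k1=z·y_n;  k2=λ(1+3/4z)y_n ⇒ h·k2=z(1+3/4z)y_n
  y_{n+1}/y_n = 1 + 1/3z + 2/3z(1+3/4z) = 1 + z + 1/2z²
  R(z) = 1 + z + 1/2z².

Boundary: |R(x)|=1, x<0.
x=-1.57: |R|=0.6624
R=1: x+1/2x²=0 ⇒ x=−2=-2.0000; min R=1−1/(4·1/2)=0.5000>−1
Confirm numerically:
  x=-1.853: |R|=0.86380 <1
  x=-1.485: |R|=0.61761 <1
  x=-0.804: |R|=0.51921 <1
  x=-2.578: |R|=1.74504 >1
  x=-2.279: |R|=1.31792 >1
Interval (-2.0000, 0).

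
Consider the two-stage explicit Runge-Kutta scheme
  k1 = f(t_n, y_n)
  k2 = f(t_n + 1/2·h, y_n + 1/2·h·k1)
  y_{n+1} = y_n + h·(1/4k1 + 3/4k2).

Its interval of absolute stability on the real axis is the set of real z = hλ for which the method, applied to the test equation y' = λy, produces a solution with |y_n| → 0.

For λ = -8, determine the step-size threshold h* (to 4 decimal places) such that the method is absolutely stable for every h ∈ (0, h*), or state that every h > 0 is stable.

Set f=λy, z=hλ:
  k1=λy_n ⇒ h·k1=z·y_n;  k2=λ(1+1/2z)y_n ⇒ h·k2=z(1+1/2z)y_n
  y_{n+1}/y_n = 1 + 1/4z + 3/4z(1+1/2z) = 1 + z + 3/8z²
  Hence R(z) = 1 + z + 3/8z².

Solve |R(x)|<1 on ℝ⁻.
x=-0.56: |R|=0.5576
R=1: x+3/8x²=0 ⇒ x=−8/3=-2.6667; min R=1−1/(4·3/8)=0.3333>−1
Confirm numerically:
  x=-2.044: |R|=0.52273 <1
  x=-1.574: |R|=0.35505 <1
  x=-1.572: |R|=0.35469 <1
  x=-1.561: |R|=0.35277 <1
  x=-3.113: |R|=1.52104 >1
  x=-3.050: |R|=1.43844 >1
So |R|<1 on (-2.6667, 0).

(-2.6667,0); λ=-8 ⇒ h* = (8/3)/8 = 0.3333.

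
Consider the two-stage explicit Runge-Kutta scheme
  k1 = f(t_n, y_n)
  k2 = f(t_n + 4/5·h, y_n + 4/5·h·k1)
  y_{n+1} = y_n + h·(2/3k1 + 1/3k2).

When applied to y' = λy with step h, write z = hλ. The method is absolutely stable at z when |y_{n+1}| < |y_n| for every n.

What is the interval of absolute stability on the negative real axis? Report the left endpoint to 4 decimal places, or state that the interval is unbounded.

Set f=λy, z=hλ:
  k1=λy_n ⇒ h·k1=z·y_n;  k2=λ(1+4/5z)y_n ⇒ h·k2=z(1+4/5z)y_n
  y_{n+1}/y_n = 1 + 2/3z + 1/3z(1+4/5z) = 1 + z + 4/15z²
  Hence R(z) = 1 + z + 4/15z².

Find x<0 with |R(x)|<1.
x=-1.04: |R|=0.2484
R=1: x+4/15x²=0 ⇒ x=−15/4=-3.7500; min R=1−1/(4·4/15)=0.0625>−1
Confirm numerically:
  x=-3.422: |R|=0.70069 <1
  x=-2.540: |R|=0.18043 <1
  x=-2.502: |R|=0.16733 <1
  x=-4.105: |R|=1.38861 >1
  x=-3.862: |R|=1.11535 >1
  x=-3.780: |R|=1.03024 >1
So |R|<1 on (-3.7500, 0).

(-3.7500, 0).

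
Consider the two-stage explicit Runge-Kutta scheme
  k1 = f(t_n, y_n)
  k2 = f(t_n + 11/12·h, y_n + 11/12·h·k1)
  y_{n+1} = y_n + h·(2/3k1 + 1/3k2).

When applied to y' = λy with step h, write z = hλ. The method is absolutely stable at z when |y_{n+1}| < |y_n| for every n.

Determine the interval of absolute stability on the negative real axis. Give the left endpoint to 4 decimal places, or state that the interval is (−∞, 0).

Test eqn y'=λy, z=hλ:
  k1=λy_n ⇒ h·k1=z·y_n;  k2=λ(1+11/12z)y_n ⇒ h·k2=z(1+11/12z)y_n
  y_{n+1}/y_n = 1 + 2/3z + 1/3z(1+11/12z) = 1 + z + 11/36z²
  R(z) = 1 + z + 11/36z².

Find x<0 with |R(x)|<1.
x=-1.71: |R|=0.1835
R=1: x+11/36x²=0 ⇒ x=−36/11=-3.2727; min R=1−1/(4·11/36)=0.1818>−1
Confirm numerically:
  x=-3.099: |R|=0.83549 <1
  x=-2.917: |R|=0.68294 <1
  x=-2.915: |R|=0.68137 <1
  x=-2.273: |R|=0.30566 <1
  x=-3.779: |R|=1.58459 >1
  x=-3.445: |R|=1.18134 >1
Stable set (-3.2727, 0).

(-3.2727, 0).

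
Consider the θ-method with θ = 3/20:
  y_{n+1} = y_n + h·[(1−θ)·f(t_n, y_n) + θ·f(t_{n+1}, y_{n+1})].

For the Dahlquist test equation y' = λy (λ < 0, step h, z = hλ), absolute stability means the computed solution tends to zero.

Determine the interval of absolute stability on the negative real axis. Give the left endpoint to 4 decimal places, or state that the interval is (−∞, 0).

(-2.8571, 0).

Set f=λy, z=hλ:
  y_{n+1} = y_n + z·[17/20·y_n + 3/20·y_{n+1}] ⇒ (1 − 3/20z)y_{n+1} = (1 + 17/20z)y_n
  Hence R(z) = (1 + 17/20z)/(1 − 3/20z).

Solve |R(x)|<1 on ℝ⁻.
x=-1.53: |R|=0.2444
R=−1: 1+17/20x = −1+3/20x ⇒ -7/10x=2 ⇒ x=2/(-7/10)=-2.8571
Confirm numerically:
  x=-2.742: |R|=0.94289 <1
  x=-2.360: |R|=0.74298 <1
  x=-2.222: |R|=0.66654 <1
  x=-1.755: |R|=0.38927 <1
  x=-3.161: |R|=1.14429 >1
  x=-3.032: |R|=1.08414 >1
  x=-2.904: |R|=1.02285 >1
Stable set (-2.8571, 0).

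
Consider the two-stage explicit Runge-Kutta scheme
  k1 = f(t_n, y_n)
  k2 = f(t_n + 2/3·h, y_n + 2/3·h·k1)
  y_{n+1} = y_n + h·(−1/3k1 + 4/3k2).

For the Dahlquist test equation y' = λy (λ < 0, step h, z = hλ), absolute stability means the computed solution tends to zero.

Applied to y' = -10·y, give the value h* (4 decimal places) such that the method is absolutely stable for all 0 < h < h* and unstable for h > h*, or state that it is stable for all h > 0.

Test eqn y'=λy, z=hλ:
  k1=λy_n ⇒ h·k1=z·y_n;  k2=λ(1+2/3z)y_n ⇒ h·k2=z(1+2/3z)y_n
  y_{n+1}/y_n = 1 − 1/3z + 4/3z(1+2/3z) = 1 + z + 8/9z²
  R(z) = 1 + z + 8/9z².

Find x<0 with |R(x)|<1.
x=-0.56: |R|=0.7188
R=1: x+8/9x²=0 ⇒ x=−9/8=-1.1250; min R=1−1/(4·8/9)=0.7188>−1
Confirm numerically:
  x=-0.845: |R|=0.78969 <1
  x=-0.566: |R|=0.71876 <1
  x=-0.523: |R|=0.72014 <1
  x=-1.563: |R|=1.60853 >1
  x=-1.412: |R|=1.36022 >1
  x=-1.162: |R|=1.03822 >1
Stable set (-1.1250, 0).

(-1.1250,0); λ=-10 ⇒ h* = (9/8)/10 = 0.1125.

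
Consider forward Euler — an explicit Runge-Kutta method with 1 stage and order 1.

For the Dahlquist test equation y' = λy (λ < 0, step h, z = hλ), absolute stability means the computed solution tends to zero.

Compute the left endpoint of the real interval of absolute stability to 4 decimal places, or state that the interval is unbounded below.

Set f=λy, z=hλ:
  order 1, 1-stage ⇒ R(z)=1+z
  (e.g. R(-1)=0.00000, |R|=0.00000)

Boundary: |R(x)|=1, x<0.
x=-1: |R|=0.0000
|R(-1.24)|=0.2400 |R(-0.79)|=0.2100 |R(-0.53)|=0.4700
Bisect:
  x_lo=-2.4358 |R|=1.4358  x_hi=-0.2692 |R|=0.7308
  mid=-1.35251 |R|=0.35251 →hi
  mid=-1.89417 |R|=0.89417 →hi
  mid=-2.16500 |R|=1.16500 →lo
  mid=-2.02959 |R|=1.02959 →lo
  mid=-1.96188 |R|=0.96188 →hi
  mid=-1.99573 |R|=0.99573 →hi
  mid=-2.01266 |R|=1.01266 →lo
  mid=-2.00420 |R|=1.00420 →lo
  mid=-1.99996 |R|=0.99996 →hi
  ...
  [-2.00010,-1.99996] ⇒ x*=-2.0000
Interval (-2.0000, 0).

z* = -2.0000.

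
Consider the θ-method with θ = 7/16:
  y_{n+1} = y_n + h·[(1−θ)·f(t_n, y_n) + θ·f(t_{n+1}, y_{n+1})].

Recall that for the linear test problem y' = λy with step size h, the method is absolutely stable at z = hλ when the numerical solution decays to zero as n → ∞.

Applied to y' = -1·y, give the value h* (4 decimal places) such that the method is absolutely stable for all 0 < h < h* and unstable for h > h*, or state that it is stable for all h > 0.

Test eqn y'=λy, z=hλ:
  y_{n+1} = y_n + z·[9/16·y_n + 7/16·y_{n+1}] ⇒ (1 − 7/16z)y_{n+1} = (1 + 9/16z)y_n
  Hence R(z) = (1 + 9/16z)/(1 − 7/16z).

Solve |R(x)|<1 on ℝ⁻.
x=-1.51: |R|=0.0907
R=−1: 1+9/16x = −1+7/16x ⇒ -1/8x=2 ⇒ x=2/(-1/8)=-16.0000
Confirm numerically:
  x=-11.271: |R|=0.90033 <1
  x=-11.141: |R|=0.89660 <1
  x=-8.957: |R|=0.82101 <1
  x=-8.510: |R|=0.80177 <1
  x=-16.460: |R|=1.00701 >1
  x=-16.432: |R|=1.00659 >1
  x=-16.422: |R|=1.00645 >1
So |R|<1 on (-16.0000, 0).

(-16.0000,0); λ=-1 ⇒ h* = (16)/1 = 16.0000.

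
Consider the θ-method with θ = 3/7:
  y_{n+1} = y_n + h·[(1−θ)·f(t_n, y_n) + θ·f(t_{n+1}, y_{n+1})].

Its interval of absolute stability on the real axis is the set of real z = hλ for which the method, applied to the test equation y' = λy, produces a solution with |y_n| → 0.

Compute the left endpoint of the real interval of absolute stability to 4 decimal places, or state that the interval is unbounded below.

z* = -14.0000.

Test eqn y'=λy, z=hλ:
  y_{n+1} = y_n + z·[4/7·y_n + 3/7·y_{n+1}] ⇒ (1 − 3/7z)y_{n+1} = (1 + 4/7z)y_n
  Hence R(z) = (1 + 4/7z)/(1 − 3/7z).

Solve |R(x)|<1 on ℝ⁻.
x=-0.57: |R|=0.5419
R=−1: 1+4/7x = −1+3/7x ⇒ -1/7x=2 ⇒ x=2/(-1/7)=-14.0000
Confirm numerically:
  x=-10.883: |R|=0.92139 <1
  x=-9.307: |R|=0.86561 <1
  x=-6.752: |R|=0.73408 <1
  x=-14.481: |R|=1.00954 >1
  x=-14.363: |R|=1.00725 >1
  x=-14.062: |R|=1.00126 >1
Stable set (-14.0000, 0).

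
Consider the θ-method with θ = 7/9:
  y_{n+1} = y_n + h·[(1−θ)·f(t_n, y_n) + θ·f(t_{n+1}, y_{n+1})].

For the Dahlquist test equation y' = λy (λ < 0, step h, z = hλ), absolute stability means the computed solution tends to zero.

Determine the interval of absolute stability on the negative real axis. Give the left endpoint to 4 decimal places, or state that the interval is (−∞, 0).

unbounded; (−∞, 0).

Set f=λy, z=hλ:
  y_{n+1} = y_n + z·[2/9·y_n + 7/9·y_{n+1}] ⇒ (1 − 7/9z)y_{n+1} = (1 + 2/9z)y_n
  Hence R(z) = (1 + 2/9z)/(1 − 7/9z).

Boundary: |R(x)|=1, x<0.
x=-0.5: |R|=0.6400
x=-2: |R|=0.2174
x=-10: |R|=0.1392
x=-100: |R|=0.2694
θ=7/9≥1/2 ⇒ |1+2/9x|<|1−7/9x| ∀x<0 ⇒ unbounded interval.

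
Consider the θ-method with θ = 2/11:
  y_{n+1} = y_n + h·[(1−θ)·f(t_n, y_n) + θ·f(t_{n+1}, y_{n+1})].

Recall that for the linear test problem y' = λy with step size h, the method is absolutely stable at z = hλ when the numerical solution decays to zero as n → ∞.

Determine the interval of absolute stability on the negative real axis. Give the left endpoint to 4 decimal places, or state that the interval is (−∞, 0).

(-3.1429, 0).

Set f=λy, z=hλ:
  y_{n+1} = y_n + z·[9/11·y_n + 2/11·y_{n+1}] ⇒ (1 − 2/11z)y_{n+1} = (1 + 9/11z)y_n
  Hence R(z) = (1 + 9/11z)/(1 − 2/11z).

Find x<0 with |R(x)|<1.
x=-1.14: |R|=0.0557
R=−1: 1+9/11x = −1+2/11x ⇒ -7/11x=2 ⇒ x=2/(-7/11)=-3.1429
Confirm numerically:
  x=-3.018: |R|=0.94870 <1
  x=-2.806: |R|=0.85805 <1
  x=-2.643: |R|=0.78515 <1
  x=-1.994: |R|=0.46344 <1
  x=-3.482: |R|=1.13215 >1
  x=-3.417: |R|=1.10760 >1
Interval (-3.1429, 0).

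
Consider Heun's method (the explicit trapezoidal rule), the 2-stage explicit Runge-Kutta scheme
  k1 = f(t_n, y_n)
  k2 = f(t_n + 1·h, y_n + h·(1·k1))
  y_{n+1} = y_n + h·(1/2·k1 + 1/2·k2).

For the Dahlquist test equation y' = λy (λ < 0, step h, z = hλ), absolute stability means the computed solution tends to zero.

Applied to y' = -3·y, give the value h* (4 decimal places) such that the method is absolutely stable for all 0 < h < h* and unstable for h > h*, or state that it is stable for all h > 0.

Test eqn y'=λy, z=hλ:
  order 2, 2-stage ⇒ R(z)=1+z+z^2/2
  (e.g. R(-0.88)=0.50720, |R|=0.50720)

Find x<0 with |R(x)|<1.
x=-0.88: |R|=0.5072
|R(-2.31)|=1.3580 |R(-2.24)|=1.2688 |R(-1.43)|=0.5924
Bisect:
  x_lo=-2.8950 |R|=2.2956  x_hi=-0.2796 |R|=0.7595
  mid=-1.58733 |R|=0.67248 →hi
  mid=-2.24119 |R|=1.27028 →lo
  mid=-1.91426 |R|=0.91794 →hi
  mid=-2.07773 |R|=1.08075 →lo
  mid=-1.99599 |R|=0.99600 →hi
  mid=-2.03686 |R|=1.03754 →lo
  mid=-2.01643 |R|=1.01656 →lo
  ...
  [-2.00014,-1.99998] ⇒ x*=-2.0000
Stable set (-2.0000, 0).

(-2.0000,0); λ=-3 ⇒ h* = 0.6667.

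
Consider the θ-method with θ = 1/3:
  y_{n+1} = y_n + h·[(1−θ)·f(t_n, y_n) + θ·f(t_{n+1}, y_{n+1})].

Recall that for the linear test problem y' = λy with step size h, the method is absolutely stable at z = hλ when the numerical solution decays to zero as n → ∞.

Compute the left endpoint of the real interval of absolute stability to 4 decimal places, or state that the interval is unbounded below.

Set f=λy, z=hλ:
  y_{n+1} = y_n + z·[2/3·y_n + 1/3·y_{n+1}] ⇒ (1 − 1/3z)y_{n+1} = (1 + 2/3z)y_n
  so R(z) = (1 + 2/3z)/(1 − 1/3z).

Need |R(x)|<1, x<0.
x=-1.38: |R|=0.0548
R=−1: 1+2/3x = −1+1/3x ⇒ -1/3x=2 ⇒ x=2/(-1/3)=-6.0000
Confirm numerically:
  x=-4.615: |R|=0.81812 <1
  x=-4.445: |R|=0.79113 <1
  x=-2.891: |R|=0.47225 <1
  x=-6.529: |R|=1.05551 >1
  x=-6.431: |R|=1.04570 >1
So |R|<1 on (-6.0000, 0).

z* = -6.0000.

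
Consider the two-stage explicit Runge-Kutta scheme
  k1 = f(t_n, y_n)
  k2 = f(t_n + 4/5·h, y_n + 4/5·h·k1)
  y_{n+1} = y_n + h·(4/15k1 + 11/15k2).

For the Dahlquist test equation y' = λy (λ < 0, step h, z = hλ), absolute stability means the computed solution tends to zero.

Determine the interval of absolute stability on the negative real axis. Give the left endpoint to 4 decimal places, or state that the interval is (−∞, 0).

Test eqn y'=λy, z=hλ:
  k1=λy_n ⇒ h·k1=z·y_n;  k2=λ(1+4/5z)y_n ⇒ h·k2=z(1+4/5z)y_n
  y_{n+1}/y_n = 1 + 4/15z + 11/15z(1+4/5z) = 1 + z + 44/75z²
  so R(z) = 1 + z + 44/75z².

Need |R(x)|<1, x<0.
x=-1.63: |R|=0.9287
R=1: x+44/75x²=0 ⇒ x=−75/44=-1.7045; min R=1−1/(4·44/75)=0.5739>−1
Confirm numerically:
  x=-1.511: |R|=0.82843 <1
  x=-1.373: |R|=0.73294 <1
  x=-1.041: |R|=0.59476 <1
  x=-0.974: |R|=0.58256 <1
  x=-2.262: |R|=1.73976 >1
  x=-1.793: |R|=1.09304 >1
  x=-1.735: |R|=1.03100 >1
Interval (-1.7045, 0).

z∈(-1.7045,0).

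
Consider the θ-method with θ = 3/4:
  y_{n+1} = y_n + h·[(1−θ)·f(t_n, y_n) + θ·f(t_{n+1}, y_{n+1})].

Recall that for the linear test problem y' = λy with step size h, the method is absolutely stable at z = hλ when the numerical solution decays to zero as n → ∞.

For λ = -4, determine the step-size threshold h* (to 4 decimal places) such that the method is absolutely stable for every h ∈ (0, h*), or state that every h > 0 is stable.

(−∞, 0) — no finite endpoint. Any h>0 works for λ=-4.

With y'=λy (z=hλ):
  y_{n+1} = y_n + z·[1/4·y_n + 3/4·y_{n+1}] ⇒ (1 − 3/4z)y_{n+1} = (1 + 1/4z)y_n
  Hence R(z) = (1 + 1/4z)/(1 − 3/4z).

Need |R(x)|<1, x<0.
x=-1.37: |R|=0.3243
x=-2: |R|=0.2000
x=-10: |R|=0.1765
x=-100: |R|=0.3158
θ=3/4≥1/2 ⇒ |1+1/4x|<|1−3/4x| ∀x<0 ⇒ unbounded interval.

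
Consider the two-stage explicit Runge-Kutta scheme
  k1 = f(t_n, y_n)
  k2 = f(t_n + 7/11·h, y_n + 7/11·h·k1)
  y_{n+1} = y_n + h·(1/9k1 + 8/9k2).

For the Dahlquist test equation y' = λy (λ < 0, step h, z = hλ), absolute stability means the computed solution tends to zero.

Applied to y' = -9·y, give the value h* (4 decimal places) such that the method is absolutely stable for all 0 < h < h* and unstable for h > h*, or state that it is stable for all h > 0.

With y'=λy (z=hλ):
  k1=λy_n ⇒ h·k1=z·y_n;  k2=λ(1+7/11z)y_n ⇒ h·k2=z(1+7/11z)y_n
  y_{n+1}/y_n = 1 + 1/9z + 8/9z(1+7/11z) = 1 + z + 56/99z²
  Hence R(z) = 1 + z + 56/99z².

Need |R(x)|<1, x<0.
x=-1.02: |R|=0.5685
R=1: x+56/99x²=0 ⇒ x=−99/56=-1.7679; min R=1−1/(4·56/99)=0.5580>−1
Confirm numerically:
  x=-1.501: |R|=0.77342 <1
  x=-1.293: |R|=0.65269 <1
  x=-1.270: |R|=0.64235 <1
  x=-1.083: |R|=0.58045 <1
  x=-2.132: |R|=1.43915 >1
  x=-2.069: |R|=1.35244 >1
So |R|<1 on (-1.7679, 0).

(-1.7679,0); λ=-9 ⇒ h* = (99/56)/9 = 0.1964.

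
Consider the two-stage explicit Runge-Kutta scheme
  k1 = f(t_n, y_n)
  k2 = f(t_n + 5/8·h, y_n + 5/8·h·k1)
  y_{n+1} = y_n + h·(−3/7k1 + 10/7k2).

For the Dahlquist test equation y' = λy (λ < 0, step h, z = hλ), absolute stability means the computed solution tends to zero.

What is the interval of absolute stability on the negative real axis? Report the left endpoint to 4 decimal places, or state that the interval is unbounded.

z∈(-1.1200,0).

On y'=λy, z=hλ:
  k1=λy_n ⇒ h·k1=z·y_n;  k2=λ(1+5/8z)y_n ⇒ h·k2=z(1+5/8z)y_n
  y_{n+1}/y_n = 1 − 3/7z + 10/7z(1+5/8z) = 1 + z + 25/28z²
  Hence R(z) = 1 + z + 25/28z².

Solve |R(x)|<1 on ℝ⁻.
x=-1.77: |R|=2.0272
R=1: x+25/28x²=0 ⇒ x=−28/25=-1.1200; min R=1−1/(4·25/28)=0.7200>−1
Confirm numerically:
  x=-0.949: |R|=0.85511 <1
  x=-0.819: |R|=0.77989 <1
  x=-0.554: |R|=0.72003 <1
  x=-1.451: |R|=1.42882 >1
  x=-1.397: |R|=1.34551 >1
  x=-1.175: |R|=1.05770 >1
So |R|<1 on (-1.1200, 0).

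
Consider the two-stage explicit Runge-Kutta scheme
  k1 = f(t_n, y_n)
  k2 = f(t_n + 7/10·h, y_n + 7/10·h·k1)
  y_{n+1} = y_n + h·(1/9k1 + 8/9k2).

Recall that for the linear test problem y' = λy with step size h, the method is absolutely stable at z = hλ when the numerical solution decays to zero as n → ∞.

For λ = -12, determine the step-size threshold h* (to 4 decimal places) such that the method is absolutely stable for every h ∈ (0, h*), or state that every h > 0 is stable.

(-1.6071,0); λ=-12 ⇒ h* = (45/28)/12 = 0.1339.

Set f=λy, z=hλ:
  k1=λy_n ⇒ h·k1=z·y_n;  k2=λ(1+7/10z)y_n ⇒ h·k2=z(1+7/10z)y_n
  y_{n+1}/y_n = 1 + 1/9z + 8/9z(1+7/10z) = 1 + z + 28/45z²
  so R(z) = 1 + z + 28/45z².

Solve |R(x)|<1 on ℝ⁻.
x=-1.2: |R|=0.6960
R=1: x+28/45x²=0 ⇒ x=−45/28=-1.6071; min R=1−1/(4·28/45)=0.5982>−1
Confirm numerically:
  x=-1.379: |R|=0.80424 <1
  x=-1.254: |R|=0.72445 <1
  x=-0.682: |R|=0.60741 <1
  x=-1.749: |R|=1.15438 >1
  x=-1.657: |R|=1.05140 >1
  x=-1.630: |R|=1.02318 >1
Stable set (-1.6071, 0).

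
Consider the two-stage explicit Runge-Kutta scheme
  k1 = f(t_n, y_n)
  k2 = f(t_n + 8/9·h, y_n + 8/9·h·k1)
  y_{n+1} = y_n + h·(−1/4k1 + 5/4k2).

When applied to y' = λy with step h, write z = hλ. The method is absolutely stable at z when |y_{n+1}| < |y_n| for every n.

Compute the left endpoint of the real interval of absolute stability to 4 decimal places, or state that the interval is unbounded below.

left endpoint -0.9000.

Set f=λy, z=hλ:
  k1=λy_n ⇒ h·k1=z·y_n;  k2=λ(1+8/9z)y_n ⇒ h·k2=z(1+8/9z)y_n
  y_{n+1}/y_n = 1 − 1/4z + 5/4z(1+8/9z) = 1 + z + 10/9z²
  Hence R(z) = 1 + z + 10/9z².

Solve |R(x)|<1 on ℝ⁻.
x=-1.13: |R|=1.2888
R=1: x+10/9x²=0 ⇒ x=−9/10=-0.9000; min R=1−1/(4·10/9)=0.7750>−1
Confirm numerically:
  x=-0.849: |R|=0.95189 <1
  x=-0.834: |R|=0.93884 <1
  x=-0.478: |R|=0.77587 <1
  x=-0.456: |R|=0.77504 <1
  x=-0.977: |R|=1.08359 >1
  x=-0.969: |R|=1.07429 >1
Interval (-0.9000, 0).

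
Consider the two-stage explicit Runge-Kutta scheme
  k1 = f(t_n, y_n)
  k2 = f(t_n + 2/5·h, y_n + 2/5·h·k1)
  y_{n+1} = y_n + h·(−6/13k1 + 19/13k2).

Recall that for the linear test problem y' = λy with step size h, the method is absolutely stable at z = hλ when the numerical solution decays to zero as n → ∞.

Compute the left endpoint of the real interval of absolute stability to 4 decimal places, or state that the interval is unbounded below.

On y'=λy, z=hλ:
  k1=λy_n ⇒ h·k1=z·y_n;  k2=λ(1+2/5z)y_n ⇒ h·k2=z(1+2/5z)y_n
  y_{n+1}/y_n = 1 − 6/13z + 19/13z(1+2/5z) = 1 + z + 38/65z²
  R(z) = 1 + z + 38/65z².

Boundary: |R(x)|=1, x<0.
x=-1.02: |R|=0.5882
R=1: x+38/65x²=0 ⇒ x=−65/38=-1.7105; min R=1−1/(4·38/65)=0.5724>−1
Confirm numerically:
  x=-1.319: |R|=0.69809 <1
  x=-1.154: |R|=0.62454 <1
  x=-0.975: |R|=0.58075 <1
  x=-2.025: |R|=1.37229 >1
  x=-1.859: |R|=1.16136 >1
Interval (-1.7105, 0).

left endpoint -1.7105.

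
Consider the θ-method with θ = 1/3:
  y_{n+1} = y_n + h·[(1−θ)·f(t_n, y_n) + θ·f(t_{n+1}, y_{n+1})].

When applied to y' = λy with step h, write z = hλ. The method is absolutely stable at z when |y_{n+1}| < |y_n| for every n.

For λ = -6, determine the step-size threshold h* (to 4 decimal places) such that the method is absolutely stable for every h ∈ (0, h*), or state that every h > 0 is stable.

Test eqn y'=λy, z=hλ:
  y_{n+1} = y_n + z·[2/3·y_n + 1/3·y_{n+1}] ⇒ (1 − 1/3z)y_{n+1} = (1 + 2/3z)y_n
  ⇒ R(z) = (1 + 2/3z)/(1 − 1/3z).

Need |R(x)|<1, x<0.
x=-0.65: |R|=0.4658
R=−1: 1+2/3x = −1+1/3x ⇒ -1/3x=2 ⇒ x=2/(-1/3)=-6.0000
Confirm numerically:
  x=-5.180: |R|=0.89976 <1
  x=-4.966: |R|=0.87020 <1
  x=-3.214: |R|=0.55166 <1
  x=-3.022: |R|=0.50548 <1
  x=-6.235: |R|=1.02545 >1
  x=-6.085: |R|=1.00936 >1
  x=-6.040: |R|=1.00442 >1
Stable set (-6.0000, 0).

(-6.0000,0); λ=-6 ⇒ h* = (6)/6 = 1.0000.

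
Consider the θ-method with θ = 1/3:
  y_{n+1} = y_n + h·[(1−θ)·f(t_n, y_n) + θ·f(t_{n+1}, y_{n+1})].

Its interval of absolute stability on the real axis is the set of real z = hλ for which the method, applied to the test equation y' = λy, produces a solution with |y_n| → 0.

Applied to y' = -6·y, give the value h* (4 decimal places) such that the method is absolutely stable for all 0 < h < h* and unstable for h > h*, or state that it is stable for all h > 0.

(-6.0000,0); λ=-6 ⇒ h* = (6)/6 = 1.0000.

Test eqn y'=λy, z=hλ:
  y_{n+1} = y_n + z·[2/3·y_n + 1/3·y_{n+1}] ⇒ (1 − 1/3z)y_{n+1} = (1 + 2/3z)y_n
  so R(z) = (1 + 2/3z)/(1 − 1/3z).

Boundary: |R(x)|=1, x<0.
x=-1.12: |R|=0.1845
R=−1: 1+2/3x = −1+1/3x ⇒ -1/3x=2 ⇒ x=2/(-1/3)=-6.0000
Confirm numerically:
  x=-4.179: |R|=0.74634 <1
  x=-3.922: |R|=0.69980 <1
  x=-2.507: |R|=0.36572 <1
  x=-6.574: |R|=1.05995 >1
  x=-6.468: |R|=1.04943 >1
  x=-6.124: |R|=1.01359 >1
Stable set (-6.0000, 0).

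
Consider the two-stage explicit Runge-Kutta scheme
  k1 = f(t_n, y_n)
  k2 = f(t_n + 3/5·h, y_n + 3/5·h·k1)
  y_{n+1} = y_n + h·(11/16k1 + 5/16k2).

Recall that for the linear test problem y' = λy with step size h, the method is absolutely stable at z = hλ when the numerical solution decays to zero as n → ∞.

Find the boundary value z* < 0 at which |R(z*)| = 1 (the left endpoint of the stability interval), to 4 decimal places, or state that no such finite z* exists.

With y'=λy (z=hλ):
  k1=λy_n ⇒ h·k1=z·y_n;  k2=λ(1+3/5z)y_n ⇒ h·k2=z(1+3/5z)y_n
  y_{n+1}/y_n = 1 + 11/16z + 5/16z(1+3/5z) = 1 + z + 3/16z²
  ⇒ R(z) = 1 + z + 3/16z².

Need |R(x)|<1, x<0.
x=-0.32: |R|=0.6992
R=1: x+3/16x²=0 ⇒ x=−16/3=-5.3333; min R=1−1/(4·3/16)=-0.3333>−1
Confirm numerically:
  x=-4.519: |R|=0.31001 <1
  x=-4.244: |R|=0.13316 <1
  x=-2.427: |R|=0.32256 <1
  x=-5.652: |R|=1.33771 >1
  x=-5.546: |R|=1.22115 >1
So |R|<1 on (-5.3333, 0).

z* = -5.3333.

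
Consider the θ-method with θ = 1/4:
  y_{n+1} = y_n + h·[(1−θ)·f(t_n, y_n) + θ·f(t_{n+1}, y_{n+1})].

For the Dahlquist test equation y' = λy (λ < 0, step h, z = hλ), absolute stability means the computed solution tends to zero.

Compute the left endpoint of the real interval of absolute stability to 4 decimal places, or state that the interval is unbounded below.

z* = -4.0000.

With y'=λy (z=hλ):
  y_{n+1} = y_n + z·[3/4·y_n + 1/4·y_{n+1}] ⇒ (1 − 1/4z)y_{n+1} = (1 + 3/4z)y_n
  R(z) = (1 + 3/4z)/(1 − 1/4z).

Find x<0 with |R(x)|<1.
x=-0.34: |R|=0.6866
R=−1: 1+3/4x = −1+1/4x ⇒ -1/2x=2 ⇒ x=2/(-1/2)=-4.0000
Confirm numerically:
  x=-3.719: |R|=0.92719 <1
  x=-2.957: |R|=0.70016 <1
  x=-2.743: |R|=0.62717 <1
  x=-2.207: |R|=0.42227 <1
  x=-4.507: |R|=1.11920 >1
  x=-4.374: |R|=1.08932 >1
So |R|<1 on (-4.0000, 0).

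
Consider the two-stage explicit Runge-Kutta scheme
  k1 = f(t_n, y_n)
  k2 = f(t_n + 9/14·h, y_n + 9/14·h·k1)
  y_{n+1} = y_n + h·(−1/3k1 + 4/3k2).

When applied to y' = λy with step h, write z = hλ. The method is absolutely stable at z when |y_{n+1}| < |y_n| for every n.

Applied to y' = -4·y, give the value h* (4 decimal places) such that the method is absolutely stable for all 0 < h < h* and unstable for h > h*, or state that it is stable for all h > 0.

Set f=λy, z=hλ:
  k1=λy_n ⇒ h·k1=z·y_n;  k2=λ(1+9/14z)y_n ⇒ h·k2=z(1+9/14z)y_n
  y_{n+1}/y_n = 1 − 1/3z + 4/3z(1+9/14z) = 1 + z + 6/7z²
  so R(z) = 1 + z + 6/7z².

Solve |R(x)|<1 on ℝ⁻.
x=-1.35: |R|=1.2121
R=1: x+6/7x²=0 ⇒ x=−7/6=-1.1667; min R=1−1/(4·6/7)=0.7083>−1
Confirm numerically:
  x=-0.866: |R|=0.77682 <1
  x=-0.840: |R|=0.76480 <1
  x=-0.537: |R|=0.71017 <1
  x=-1.715: |R|=1.80605 >1
  x=-1.465: |R|=1.37462 >1
  x=-1.252: |R|=1.09157 >1
Interval (-1.1667, 0).

(-1.1667,0); λ=-4 ⇒ h* = (7/6)/4 = 0.2917.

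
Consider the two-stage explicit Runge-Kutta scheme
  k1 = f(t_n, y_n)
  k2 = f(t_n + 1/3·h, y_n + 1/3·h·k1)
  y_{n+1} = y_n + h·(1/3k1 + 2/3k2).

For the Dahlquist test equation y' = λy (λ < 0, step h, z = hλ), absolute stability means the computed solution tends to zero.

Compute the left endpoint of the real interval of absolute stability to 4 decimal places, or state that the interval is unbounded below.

With y'=λy (z=hλ):
  k1=λy_n ⇒ h·k1=z·y_n;  k2=λ(1+1/3z)y_n ⇒ h·k2=z(1+1/3z)y_n
  y_{n+1}/y_n = 1 + 1/3z + 2/3z(1+1/3z) = 1 + z + 2/9z²
  Hence R(z) = 1 + z + 2/9z².

Boundary: |R(x)|=1, x<0.
x=-0.71: |R|=0.4020
R=1: x+2/9x²=0 ⇒ x=−9/2=-4.5000; min R=1−1/(4·2/9)=-0.1250>−1
Confirm numerically:
  x=-4.261: |R|=0.77369 <1
  x=-3.713: |R|=0.35064 <1
  x=-2.521: |R|=0.10868 <1
  x=-5.010: |R|=1.56780 >1
  x=-5.005: |R|=1.56167 >1
Stable set (-4.5000, 0).

left endpoint -4.5000.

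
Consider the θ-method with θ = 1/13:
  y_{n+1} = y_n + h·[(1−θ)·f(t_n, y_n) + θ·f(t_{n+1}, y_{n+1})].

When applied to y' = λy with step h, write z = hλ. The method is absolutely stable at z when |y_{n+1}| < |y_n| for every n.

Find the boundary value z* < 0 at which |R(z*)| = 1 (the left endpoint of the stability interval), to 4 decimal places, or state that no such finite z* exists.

z* = -2.3636.

With y'=λy (z=hλ):
  y_{n+1} = y_n + z·[12/13·y_n + 1/13·y_{n+1}] ⇒ (1 − 1/13z)y_{n+1} = (1 + 12/13z)y_n
  Hence R(z) = (1 + 12/13z)/(1 − 1/13z).

Solve |R(x)|<1 on ℝ⁻.
x=-1.37: |R|=0.2394
R=−1: 1+12/13x = −1+1/13x ⇒ -11/13x=2 ⇒ x=2/(-11/13)=-2.3636
Confirm numerically:
  x=-2.085: |R|=0.79682 <1
  x=-1.873: |R|=0.63713 <1
  x=-1.761: |R|=0.55091 <1
  x=-2.939: |R|=1.39708 >1
  x=-2.902: |R|=1.37241 >1
  x=-2.739: |R|=1.26234 >1
So |R|<1 on (-2.3636, 0).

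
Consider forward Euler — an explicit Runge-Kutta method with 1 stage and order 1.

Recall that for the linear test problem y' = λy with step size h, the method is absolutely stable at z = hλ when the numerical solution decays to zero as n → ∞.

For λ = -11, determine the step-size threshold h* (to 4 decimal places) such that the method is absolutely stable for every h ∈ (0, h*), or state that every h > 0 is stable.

(-2.0000,0); λ=-11 ⇒ h* = 0.1818.

With y'=λy (z=hλ):
  order 1, 1-stage ⇒ R(z)=1+z
  (e.g. R(-0.4)=0.60000, |R|=0.60000)

Find x<0 with |R(x)|<1.
x=-0.4: |R|=0.6000
|R(-1.54)|=0.5400 |R(-1.14)|=0.1400 |R(-0.96)|=0.0400
Bisect:
  x_lo=-2.4010 |R|=1.4010  x_hi=-0.3217 |R|=0.6783
  mid=-1.36131 |R|=0.36131 →hi
  mid=-1.88114 |R|=0.88114 →hi
  mid=-2.14106 |R|=1.14106 →lo
  mid=-2.01110 |R|=1.01110 →lo
  mid=-1.94612 |R|=0.94612 →hi
  mid=-1.97861 |R|=0.97861 →hi
  mid=-1.99486 |R|=0.99486 →hi
  ...
  [-2.00006,-1.99993] ⇒ x*=-2.0000
Stable set (-2.0000, 0).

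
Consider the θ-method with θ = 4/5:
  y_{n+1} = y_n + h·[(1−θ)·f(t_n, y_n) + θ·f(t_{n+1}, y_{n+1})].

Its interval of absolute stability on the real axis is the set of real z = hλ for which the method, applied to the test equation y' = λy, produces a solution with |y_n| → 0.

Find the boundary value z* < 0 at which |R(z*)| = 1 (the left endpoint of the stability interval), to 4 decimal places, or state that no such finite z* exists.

interval (−∞, 0).

Test eqn y'=λy, z=hλ:
  y_{n+1} = y_n + z·[1/5·y_n + 4/5·y_{n+1}] ⇒ (1 − 4/5z)y_{n+1} = (1 + 1/5z)y_n
  ⇒ R(z) = (1 + 1/5z)/(1 − 4/5z).

Need |R(x)|<1, x<0.
x=-1.08: |R|=0.4206
x=-2: |R|=0.2308
x=-10: |R|=0.1111
x=-100: |R|=0.2346
θ=4/5≥1/2 ⇒ |1+1/5x|<|1−4/5x| ∀x<0 ⇒ stable on all of ℝ⁻.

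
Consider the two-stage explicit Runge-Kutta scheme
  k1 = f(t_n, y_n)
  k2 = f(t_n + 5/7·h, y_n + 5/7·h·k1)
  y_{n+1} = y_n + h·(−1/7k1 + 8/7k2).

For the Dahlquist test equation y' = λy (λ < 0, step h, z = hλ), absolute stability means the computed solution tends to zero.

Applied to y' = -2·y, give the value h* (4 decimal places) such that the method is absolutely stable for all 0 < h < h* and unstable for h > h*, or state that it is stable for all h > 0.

Test eqn y'=λy, z=hλ:
  k1=λy_n ⇒ h·k1=z·y_n;  k2=λ(1+5/7z)y_n ⇒ h·k2=z(1+5/7z)y_n
  y_{n+1}/y_n = 1 − 1/7z + 8/7z(1+5/7z) = 1 + z + 40/49z²
  ⇒ R(z) = 1 + z + 40/49z².

Boundary: |R(x)|=1, x<0.
x=-1.09: |R|=0.8799
R=1: x+40/49x²=0 ⇒ x=−49/40=-1.2250; min R=1−1/(4·40/49)=0.6937>−1
Confirm numerically:
  x=-1.033: |R|=0.83809 <1
  x=-0.936: |R|=0.77918 <1
  x=-0.818: |R|=0.72822 <1
  x=-0.656: |R|=0.69529 <1
  x=-1.777: |R|=1.80074 >1
  x=-1.750: |R|=1.75000 >1
  x=-1.561: |R|=1.42816 >1
Interval (-1.2250, 0).

(-1.2250,0); λ=-2 ⇒ h* = (49/40)/2 = 0.6125.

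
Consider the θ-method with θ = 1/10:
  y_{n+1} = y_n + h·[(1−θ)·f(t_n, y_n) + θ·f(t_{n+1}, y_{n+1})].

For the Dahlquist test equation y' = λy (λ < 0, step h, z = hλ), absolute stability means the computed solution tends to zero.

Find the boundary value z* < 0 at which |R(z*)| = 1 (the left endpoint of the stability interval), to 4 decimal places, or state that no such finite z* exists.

z* = -2.5000.

With y'=λy (z=hλ):
  y_{n+1} = y_n + z·[9/10·y_n + 1/10·y_{n+1}] ⇒ (1 − 1/10z)y_{n+1} = (1 + 9/10z)y_n
  Hence R(z) = (1 + 9/10z)/(1 − 1/10z).

Need |R(x)|<1, x<0.
x=-1.71: |R|=0.4603
R=−1: 1+9/10x = −1+1/10x ⇒ -4/5x=2 ⇒ x=2/(-4/5)=-2.5000
Confirm numerically:
  x=-2.430: |R|=0.95495 <1
  x=-2.355: |R|=0.90611 <1
  x=-2.144: |R|=0.76548 <1
  x=-3.025: |R|=1.32246 >1
  x=-2.656: |R|=1.09861 >1
Stable set (-2.5000, 0).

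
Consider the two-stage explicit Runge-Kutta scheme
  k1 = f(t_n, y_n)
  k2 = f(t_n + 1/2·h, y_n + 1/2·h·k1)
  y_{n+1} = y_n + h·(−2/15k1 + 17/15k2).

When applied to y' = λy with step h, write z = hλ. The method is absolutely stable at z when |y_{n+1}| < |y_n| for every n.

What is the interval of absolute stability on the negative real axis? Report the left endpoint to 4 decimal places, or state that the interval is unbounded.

Test eqn y'=λy, z=hλ:
  k1=λy_n ⇒ h·k1=z·y_n;  k2=λ(1+1/2z)y_n ⇒ h·k2=z(1+1/2z)y_n
  y_{n+1}/y_n = 1 − 2/15z + 17/15z(1+1/2z) = 1 + z + 17/30z²
  Hence R(z) = 1 + z + 17/30z².

Find x<0 with |R(x)|<1.
x=-1.24: |R|=0.6313
R=1: x+17/30x²=0 ⇒ x=−30/17=-1.7647; min R=1−1/(4·17/30)=0.5588>−1
Confirm numerically:
  x=-1.658: |R|=0.89975 <1
  x=-1.460: |R|=0.74791 <1
  x=-1.142: |R|=0.59703 <1
  x=-1.139: |R|=0.59615 <1
  x=-2.345: |R|=1.77111 >1
  x=-1.946: |R|=1.19992 >1
So |R|<1 on (-1.7647, 0).

(-1.7647, 0).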